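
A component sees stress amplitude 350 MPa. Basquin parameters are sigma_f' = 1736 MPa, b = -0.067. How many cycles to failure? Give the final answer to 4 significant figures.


sigma_a = sigma_f' * (2*Nf)^b
2*Nf = (sigma_a / sigma_f')^(1/b)
2*Nf = (350 / 1736)^(1/-0.067)
2*Nf = 2.40062e+10
Nf = 1.2e+10 cycles


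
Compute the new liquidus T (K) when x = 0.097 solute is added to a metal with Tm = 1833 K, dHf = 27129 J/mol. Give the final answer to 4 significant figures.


dT = R*Tm^2*x / dHf
dT = 8.314 * 1833^2 * 0.097 / 27129
dT = 99.8787 K
T_new = 1833 - 99.8787 = 1733 K


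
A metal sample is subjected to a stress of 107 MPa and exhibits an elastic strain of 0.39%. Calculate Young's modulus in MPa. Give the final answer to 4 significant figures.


E = sigma / epsilon
epsilon = 0.39% = 3.9e-03
E = 107 / 3.9e-03
E = 27440 MPa


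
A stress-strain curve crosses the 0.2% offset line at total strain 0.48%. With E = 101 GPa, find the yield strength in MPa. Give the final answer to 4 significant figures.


Offset strain = 0.002
Elastic strain at yield = total_strain - offset = 4.8e-03 - 0.002 = 2.8e-03
sigma_y = E * elastic_strain = 101000 * 2.8e-03
sigma_y = 282.8 MPa


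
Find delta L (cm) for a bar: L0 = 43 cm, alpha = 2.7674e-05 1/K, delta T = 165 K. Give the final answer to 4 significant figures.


dL = L0 * alpha * dT
dL = 43 * 2.7674e-05 * 165
dL = 0.1963 cm


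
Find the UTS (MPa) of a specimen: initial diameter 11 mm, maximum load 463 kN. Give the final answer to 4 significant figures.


A0 = pi*(d/2)^2 = pi*(11/2)^2 = 95.0332 mm^2
UTS = F_max / A0 = 463*1000 / 95.0332
UTS = 4872 MPa


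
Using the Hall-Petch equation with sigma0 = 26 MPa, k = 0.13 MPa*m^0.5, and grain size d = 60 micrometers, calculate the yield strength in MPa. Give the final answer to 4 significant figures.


sigma_y = sigma0 + k / sqrt(d)
d = 60 um = 6e-05 m
sigma_y = 26 + 0.13 / sqrt(6e-05)
sigma_y = 42.78 MPa


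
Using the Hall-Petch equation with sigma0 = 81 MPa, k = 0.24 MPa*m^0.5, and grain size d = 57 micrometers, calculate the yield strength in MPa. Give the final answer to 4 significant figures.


sigma_y = sigma0 + k / sqrt(d)
d = 57 um = 5.7e-05 m
sigma_y = 81 + 0.24 / sqrt(5.7e-05)
sigma_y = 112.8 MPa


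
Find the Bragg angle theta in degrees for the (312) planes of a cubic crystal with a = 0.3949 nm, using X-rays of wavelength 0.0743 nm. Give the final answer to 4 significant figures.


d = a / sqrt(h^2+k^2+l^2)
d = 0.3949 / sqrt(14) = 0.105541 nm
lambda = 2*d*sin(theta)  =>  sin(theta) = lambda / (2*d)
sin(theta) = 0.0743 / (2 * 0.105541) = 0.351994
theta = 20.61 deg


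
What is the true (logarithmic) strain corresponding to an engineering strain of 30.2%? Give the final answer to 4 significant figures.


epsilon_true = ln(1 + epsilon_eng)
epsilon_true = ln(1 + 0.302)
epsilon_true = 0.2639


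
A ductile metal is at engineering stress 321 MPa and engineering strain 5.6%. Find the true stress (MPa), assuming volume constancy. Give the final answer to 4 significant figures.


sigma_true = sigma_eng * (1 + epsilon_eng)
sigma_true = 321 * (1 + 0.056)
sigma_true = 339 MPa


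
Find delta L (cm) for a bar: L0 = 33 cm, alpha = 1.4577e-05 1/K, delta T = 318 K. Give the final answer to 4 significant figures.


dL = L0 * alpha * dT
dL = 33 * 1.4577e-05 * 318
dL = 0.153 cm


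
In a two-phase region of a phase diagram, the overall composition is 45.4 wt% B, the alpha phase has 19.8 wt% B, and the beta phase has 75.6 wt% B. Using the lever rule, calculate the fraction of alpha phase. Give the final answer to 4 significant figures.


f_alpha = (C_beta - C0) / (C_beta - C_alpha)
f_alpha = (75.6 - 45.4) / (75.6 - 19.8)
f_alpha = 0.5412


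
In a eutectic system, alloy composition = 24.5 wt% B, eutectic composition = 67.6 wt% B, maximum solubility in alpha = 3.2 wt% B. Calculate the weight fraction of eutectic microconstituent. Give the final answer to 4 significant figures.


f_primary = (C_e - C0) / (C_e - C_alpha_max)
f_primary = (67.6 - 24.5) / (67.6 - 3.2)
f_primary = 0.669255
f_eutectic = 1 - 0.669255 = 0.3307


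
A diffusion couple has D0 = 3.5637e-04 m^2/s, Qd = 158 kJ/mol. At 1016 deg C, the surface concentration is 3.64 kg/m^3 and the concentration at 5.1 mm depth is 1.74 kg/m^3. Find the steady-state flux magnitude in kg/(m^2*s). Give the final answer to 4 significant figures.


Step 1: D = D0 * exp(-Qd/(R*T))
T = 1016 + 273.15 = 1289.15 K
D = 3.5637e-04 * exp(-158e3 / (8.314 * 1289.15)) = 1.41163e-10 m^2/s
Step 2: J = D * (C1 - C2) / dx
J = 1.41163e-10 * (3.64 - 1.74) / 5.1e-03
J = 5.259e-08 kg/(m^2*s)


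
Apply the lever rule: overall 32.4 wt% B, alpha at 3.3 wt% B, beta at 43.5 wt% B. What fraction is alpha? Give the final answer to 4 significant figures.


f_alpha = (C_beta - C0) / (C_beta - C_alpha)
f_alpha = (43.5 - 32.4) / (43.5 - 3.3)
f_alpha = 0.2761


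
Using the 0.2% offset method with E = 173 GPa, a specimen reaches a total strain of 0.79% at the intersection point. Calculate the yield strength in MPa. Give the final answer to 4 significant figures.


Offset strain = 0.002
Elastic strain at yield = total_strain - offset = 7.9e-03 - 0.002 = 5.9e-03
sigma_y = E * elastic_strain = 173000 * 5.9e-03
sigma_y = 1021 MPa


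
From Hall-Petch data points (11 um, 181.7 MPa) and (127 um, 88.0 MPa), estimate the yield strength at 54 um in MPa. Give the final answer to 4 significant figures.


sigma_y = sigma0 + k / sqrt(d)
1/sqrt(d1) = 1/sqrt(1.1e-05) = 301.511;  1/sqrt(d2) = 88.7357
k = (sigma1 - sigma2) / (1/sqrt(d1) - 1/sqrt(d2)) = (181.7 - 88.0) / (301.511 - 88.7357) = 0.44037 MPa*m^0.5
sigma0 = sigma1 - k/sqrt(d1) = 181.7 - 0.44037*301.511 = 48.9235 MPa
sigma_y(d3) = 48.9235 + 0.44037 / sqrt(5.4e-05) = 108.9 MPa


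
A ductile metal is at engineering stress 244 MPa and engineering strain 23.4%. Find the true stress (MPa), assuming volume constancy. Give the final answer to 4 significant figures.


sigma_true = sigma_eng * (1 + epsilon_eng)
sigma_true = 244 * (1 + 0.234)
sigma_true = 301.1 MPa


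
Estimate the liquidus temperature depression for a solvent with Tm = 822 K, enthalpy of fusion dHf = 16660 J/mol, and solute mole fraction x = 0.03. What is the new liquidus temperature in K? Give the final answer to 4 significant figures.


dT = R*Tm^2*x / dHf
dT = 8.314 * 822^2 * 0.03 / 16660
dT = 10.1158 K
T_new = 822 - 10.1158 = 811.9 K


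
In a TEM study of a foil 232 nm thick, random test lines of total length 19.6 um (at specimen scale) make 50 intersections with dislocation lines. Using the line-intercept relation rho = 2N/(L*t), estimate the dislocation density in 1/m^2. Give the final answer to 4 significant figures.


rho = 2N / (L * t)
L = 19.6 um = 1.96e-05 m, t = 232 nm = 2.32e-07 m
rho = 2 * 50 / (1.96e-05 * 2.32e-07)
rho = 2.199e+13 1/m^2


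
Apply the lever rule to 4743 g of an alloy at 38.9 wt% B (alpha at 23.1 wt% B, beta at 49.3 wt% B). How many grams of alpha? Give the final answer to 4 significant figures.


f_alpha = (C_beta - C0) / (C_beta - C_alpha)
f_alpha = (49.3 - 38.9) / (49.3 - 23.1) = 0.396947
m_alpha = f_alpha * m_total = 0.396947 * 4743 = 1883 g


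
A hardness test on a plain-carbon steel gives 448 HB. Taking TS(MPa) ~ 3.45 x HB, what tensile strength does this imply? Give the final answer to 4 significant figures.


TS (MPa) = 3.45 * HB
TS = 3.45 * 448
TS = 1546 MPa


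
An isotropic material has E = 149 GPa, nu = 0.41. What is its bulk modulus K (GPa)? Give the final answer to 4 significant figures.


K = E / (3*(1-2*nu))
K = 149 / (3*(1-2*0.41))
K = 275.9 GPa


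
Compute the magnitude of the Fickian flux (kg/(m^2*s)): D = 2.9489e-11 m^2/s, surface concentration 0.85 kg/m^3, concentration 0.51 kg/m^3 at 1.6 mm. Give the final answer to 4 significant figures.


J = -D * (dC/dx) = D * (C1 - C2) / dx
J = 2.9489e-11 * (0.85 - 0.51) / 1.6e-03
J = 6.266e-09 kg/(m^2*s)


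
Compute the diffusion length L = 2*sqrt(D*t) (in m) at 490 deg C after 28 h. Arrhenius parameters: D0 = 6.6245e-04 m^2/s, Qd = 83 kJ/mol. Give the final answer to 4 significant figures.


Step 1: D = D0 * exp(-Qd/(R*T))
T = 763.15 K
D = 6.6245e-04 * exp(-83e3 / (8.314 * 763.15)) = 1.38014e-09 m^2/s
Step 2: L = 2*sqrt(D*t)
t = 28 h = 100800 s
L = 2*sqrt(1.38014e-09 * 100800) = 0.02359 m


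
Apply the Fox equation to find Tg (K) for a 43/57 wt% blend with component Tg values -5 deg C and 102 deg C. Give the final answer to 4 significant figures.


1/Tg = w1/Tg1 + w2/Tg2 (in Kelvin)
Tg1 = 268.15 K, Tg2 = 375.15 K
1/Tg = 0.43/268.15 + 0.57/375.15
Tg = 320.2 K


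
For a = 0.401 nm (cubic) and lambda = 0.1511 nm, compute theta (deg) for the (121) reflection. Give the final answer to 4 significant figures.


d = a / sqrt(h^2+k^2+l^2)
d = 0.401 / sqrt(6) = 0.163708 nm
lambda = 2*d*sin(theta)  =>  sin(theta) = lambda / (2*d)
sin(theta) = 0.1511 / (2 * 0.163708) = 0.461494
theta = 27.48 deg


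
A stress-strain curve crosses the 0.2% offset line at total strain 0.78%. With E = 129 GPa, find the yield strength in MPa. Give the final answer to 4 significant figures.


Offset strain = 0.002
Elastic strain at yield = total_strain - offset = 7.8e-03 - 0.002 = 5.8e-03
sigma_y = E * elastic_strain = 129000 * 5.8e-03
sigma_y = 748.2 MPa


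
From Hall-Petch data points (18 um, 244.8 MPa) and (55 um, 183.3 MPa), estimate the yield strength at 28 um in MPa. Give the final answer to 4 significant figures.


sigma_y = sigma0 + k / sqrt(d)
1/sqrt(d1) = 1/sqrt(1.8e-05) = 235.702;  1/sqrt(d2) = 134.84
k = (sigma1 - sigma2) / (1/sqrt(d1) - 1/sqrt(d2)) = (244.8 - 183.3) / (235.702 - 134.84) = 0.609742 MPa*m^0.5
sigma0 = sigma1 - k/sqrt(d1) = 244.8 - 0.609742*235.702 = 101.082 MPa
sigma_y(d3) = 101.082 + 0.609742 / sqrt(2.8e-05) = 216.3 MPa


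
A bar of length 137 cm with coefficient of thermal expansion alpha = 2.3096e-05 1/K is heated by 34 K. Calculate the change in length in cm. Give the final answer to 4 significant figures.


dL = L0 * alpha * dT
dL = 137 * 2.3096e-05 * 34
dL = 0.1076 cm


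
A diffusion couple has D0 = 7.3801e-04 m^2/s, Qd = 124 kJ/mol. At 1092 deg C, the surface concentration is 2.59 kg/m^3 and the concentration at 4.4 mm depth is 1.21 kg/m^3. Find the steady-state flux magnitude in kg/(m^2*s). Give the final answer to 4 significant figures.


Step 1: D = D0 * exp(-Qd/(R*T))
T = 1092 + 273.15 = 1365.15 K
D = 7.3801e-04 * exp(-124e3 / (8.314 * 1365.15)) = 1.32827e-08 m^2/s
Step 2: J = D * (C1 - C2) / dx
J = 1.32827e-08 * (2.59 - 1.21) / 4.4e-03
J = 4.166e-06 kg/(m^2*s)


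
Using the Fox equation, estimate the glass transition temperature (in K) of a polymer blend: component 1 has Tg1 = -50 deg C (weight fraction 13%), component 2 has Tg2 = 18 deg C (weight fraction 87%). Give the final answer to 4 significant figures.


1/Tg = w1/Tg1 + w2/Tg2 (in Kelvin)
Tg1 = 223.15 K, Tg2 = 291.15 K
1/Tg = 0.13/223.15 + 0.87/291.15
Tg = 280.1 K


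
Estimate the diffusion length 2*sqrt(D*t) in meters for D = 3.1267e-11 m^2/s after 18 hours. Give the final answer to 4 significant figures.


t = 18 hr = 64800 s
Diffusion length = 2*sqrt(D*t)
= 2*sqrt(3.1267e-11 * 64800)
= 2.847e-03 m


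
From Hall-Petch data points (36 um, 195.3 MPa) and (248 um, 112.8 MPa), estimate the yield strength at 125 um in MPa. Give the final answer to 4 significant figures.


sigma_y = sigma0 + k / sqrt(d)
1/sqrt(d1) = 1/sqrt(3.6e-05) = 166.667;  1/sqrt(d2) = 63.5001
k = (sigma1 - sigma2) / (1/sqrt(d1) - 1/sqrt(d2)) = (195.3 - 112.8) / (166.667 - 63.5001) = 0.799677 MPa*m^0.5
sigma0 = sigma1 - k/sqrt(d1) = 195.3 - 0.799677*166.667 = 62.0204 MPa
sigma_y(d3) = 62.0204 + 0.799677 / sqrt(1.25e-04) = 133.5 MPa


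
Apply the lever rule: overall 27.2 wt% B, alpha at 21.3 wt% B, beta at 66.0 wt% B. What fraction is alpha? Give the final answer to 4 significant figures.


f_alpha = (C_beta - C0) / (C_beta - C_alpha)
f_alpha = (66.0 - 27.2) / (66.0 - 21.3)
f_alpha = 0.868


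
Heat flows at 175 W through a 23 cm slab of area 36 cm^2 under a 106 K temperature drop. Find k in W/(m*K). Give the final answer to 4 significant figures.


k = Q*L / (A*dT)
L = 0.23 m, A = 3.6e-03 m^2
k = 175 * 0.23 / (3.6e-03 * 106)
k = 105.5 W/(m*K)


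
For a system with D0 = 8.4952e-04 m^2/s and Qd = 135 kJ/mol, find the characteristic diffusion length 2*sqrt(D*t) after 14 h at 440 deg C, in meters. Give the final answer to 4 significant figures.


Step 1: D = D0 * exp(-Qd/(R*T))
T = 713.15 K
D = 8.4952e-04 * exp(-135e3 / (8.314 * 713.15)) = 1.09837e-13 m^2/s
Step 2: L = 2*sqrt(D*t)
t = 14 h = 50400 s
L = 2*sqrt(1.09837e-13 * 50400) = 1.488e-04 m


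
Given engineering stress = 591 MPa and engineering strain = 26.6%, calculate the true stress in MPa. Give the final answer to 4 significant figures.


sigma_true = sigma_eng * (1 + epsilon_eng)
sigma_true = 591 * (1 + 0.266)
sigma_true = 748.2 MPa


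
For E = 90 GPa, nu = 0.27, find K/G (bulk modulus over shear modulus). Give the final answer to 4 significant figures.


G = E / (2*(1+nu))
G = 90 / (2*(1+0.27)) = 35.4331 GPa
K = E / (3*(1-2*nu))
K = 90 / (3*(1-2*0.27)) = 65.2174 GPa
K/G = 65.2174 / 35.4331 = 1.841


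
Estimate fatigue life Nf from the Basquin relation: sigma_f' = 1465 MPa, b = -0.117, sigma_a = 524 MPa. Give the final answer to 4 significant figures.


sigma_a = sigma_f' * (2*Nf)^b
2*Nf = (sigma_a / sigma_f')^(1/b)
2*Nf = (524 / 1465)^(1/-0.117)
2*Nf = 6550.79
Nf = 3275 cycles


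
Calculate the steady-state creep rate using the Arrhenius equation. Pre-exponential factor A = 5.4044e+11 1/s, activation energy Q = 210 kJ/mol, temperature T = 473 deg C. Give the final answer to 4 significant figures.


rate = A * exp(-Q / (R*T))
T = 473 + 273.15 = 746.15 K
rate = 5.4044e+11 * exp(-210e3 / (8.314 * 746.15))
rate = 1.074e-03 1/s


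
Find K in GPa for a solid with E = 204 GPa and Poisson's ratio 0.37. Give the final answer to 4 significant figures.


K = E / (3*(1-2*nu))
K = 204 / (3*(1-2*0.37))
K = 261.5 GPa


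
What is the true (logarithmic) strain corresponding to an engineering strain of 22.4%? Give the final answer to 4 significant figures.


epsilon_true = ln(1 + epsilon_eng)
epsilon_true = ln(1 + 0.224)
epsilon_true = 0.2021


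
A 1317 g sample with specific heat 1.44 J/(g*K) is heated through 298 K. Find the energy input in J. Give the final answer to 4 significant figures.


Q = m * cp * dT
Q = 1317 * 1.44 * 298
Q = 565200 J


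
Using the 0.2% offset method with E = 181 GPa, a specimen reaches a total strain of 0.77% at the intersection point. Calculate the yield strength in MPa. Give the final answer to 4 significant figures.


Offset strain = 0.002
Elastic strain at yield = total_strain - offset = 7.7e-03 - 0.002 = 5.7e-03
sigma_y = E * elastic_strain = 181000 * 5.7e-03
sigma_y = 1032 MPa


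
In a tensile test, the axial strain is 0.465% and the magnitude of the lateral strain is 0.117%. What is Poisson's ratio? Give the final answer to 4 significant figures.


nu = -epsilon_lat / epsilon_axial
Lateral strain is contraction (negative), so using magnitudes:
nu = 0.117 / 0.465
nu = 0.2516


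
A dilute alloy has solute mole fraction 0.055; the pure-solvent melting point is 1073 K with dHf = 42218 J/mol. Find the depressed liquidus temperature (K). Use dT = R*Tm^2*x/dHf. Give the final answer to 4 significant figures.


dT = R*Tm^2*x / dHf
dT = 8.314 * 1073^2 * 0.055 / 42218
dT = 12.4702 K
T_new = 1073 - 12.4702 = 1061 K


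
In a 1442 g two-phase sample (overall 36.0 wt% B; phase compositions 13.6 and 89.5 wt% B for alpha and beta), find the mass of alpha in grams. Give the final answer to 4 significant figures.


f_alpha = (C_beta - C0) / (C_beta - C_alpha)
f_alpha = (89.5 - 36.0) / (89.5 - 13.6) = 0.704875
m_alpha = f_alpha * m_total = 0.704875 * 1442 = 1016 g


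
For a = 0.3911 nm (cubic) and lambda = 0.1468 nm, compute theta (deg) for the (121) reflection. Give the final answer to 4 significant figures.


d = a / sqrt(h^2+k^2+l^2)
d = 0.3911 / sqrt(6) = 0.159666 nm
lambda = 2*d*sin(theta)  =>  sin(theta) = lambda / (2*d)
sin(theta) = 0.1468 / (2 * 0.159666) = 0.45971
theta = 27.37 deg


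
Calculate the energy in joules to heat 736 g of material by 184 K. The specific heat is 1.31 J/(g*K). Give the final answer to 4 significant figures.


Q = m * cp * dT
Q = 736 * 1.31 * 184
Q = 177400 J


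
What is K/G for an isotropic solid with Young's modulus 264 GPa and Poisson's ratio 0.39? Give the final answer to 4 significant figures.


G = E / (2*(1+nu))
G = 264 / (2*(1+0.39)) = 94.964 GPa
K = E / (3*(1-2*nu))
K = 264 / (3*(1-2*0.39)) = 400 GPa
K/G = 400 / 94.964 = 4.212


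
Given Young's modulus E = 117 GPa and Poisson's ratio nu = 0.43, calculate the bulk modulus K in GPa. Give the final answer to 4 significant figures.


K = E / (3*(1-2*nu))
K = 117 / (3*(1-2*0.43))
K = 278.6 GPa


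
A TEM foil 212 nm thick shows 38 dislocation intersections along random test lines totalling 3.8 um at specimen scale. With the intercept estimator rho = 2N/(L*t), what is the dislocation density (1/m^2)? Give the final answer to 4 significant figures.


rho = 2N / (L * t)
L = 3.8 um = 3.8e-06 m, t = 212 nm = 2.12e-07 m
rho = 2 * 38 / (3.8e-06 * 2.12e-07)
rho = 9.434e+13 1/m^2


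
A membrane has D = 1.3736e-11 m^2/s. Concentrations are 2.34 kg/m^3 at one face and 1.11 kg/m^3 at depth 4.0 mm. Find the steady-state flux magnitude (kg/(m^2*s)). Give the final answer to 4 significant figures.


J = -D * (dC/dx) = D * (C1 - C2) / dx
J = 1.3736e-11 * (2.34 - 1.11) / 4e-03
J = 4.224e-09 kg/(m^2*s)


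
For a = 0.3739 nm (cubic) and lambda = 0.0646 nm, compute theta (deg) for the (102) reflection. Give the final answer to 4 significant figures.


d = a / sqrt(h^2+k^2+l^2)
d = 0.3739 / sqrt(5) = 0.167213 nm
lambda = 2*d*sin(theta)  =>  sin(theta) = lambda / (2*d)
sin(theta) = 0.0646 / (2 * 0.167213) = 0.193167
theta = 11.14 deg


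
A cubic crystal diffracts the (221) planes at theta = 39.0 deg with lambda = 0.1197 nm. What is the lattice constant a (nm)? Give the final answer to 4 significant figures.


d = lambda / (2*sin(theta))
d = 0.1197 / (2*sin(39.0 deg))
d = 0.0951026 nm
a = d * sqrt(h^2+k^2+l^2) = 0.0951026 * sqrt(9)
a = 0.2853 nm


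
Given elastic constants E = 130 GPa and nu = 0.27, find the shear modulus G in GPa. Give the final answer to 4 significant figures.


G = E / (2*(1+nu))
G = 130 / (2*(1+0.27))
G = 51.18 GPa


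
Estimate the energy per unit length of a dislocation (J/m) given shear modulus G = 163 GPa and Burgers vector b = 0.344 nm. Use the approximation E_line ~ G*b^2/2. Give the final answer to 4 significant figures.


E = G*b^2/2
b = 0.344 nm = 3.44e-10 m
G = 163 GPa = 1.63e+11 Pa
E = 0.5 * 1.63e+11 * (3.44e-10)^2
E = 9.644e-09 J/m


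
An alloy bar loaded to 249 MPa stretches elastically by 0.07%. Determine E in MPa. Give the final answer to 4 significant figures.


E = sigma / epsilon
epsilon = 0.07% = 7e-04
E = 249 / 7e-04
E = 355700 MPa


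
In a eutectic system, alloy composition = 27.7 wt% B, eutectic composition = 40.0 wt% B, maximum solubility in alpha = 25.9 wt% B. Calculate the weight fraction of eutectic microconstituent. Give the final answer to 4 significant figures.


f_primary = (C_e - C0) / (C_e - C_alpha_max)
f_primary = (40.0 - 27.7) / (40.0 - 25.9)
f_primary = 0.87234
f_eutectic = 1 - 0.87234 = 0.1277


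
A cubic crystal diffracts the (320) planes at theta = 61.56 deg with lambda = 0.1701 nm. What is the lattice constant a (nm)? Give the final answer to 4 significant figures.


d = lambda / (2*sin(theta))
d = 0.1701 / (2*sin(61.56 deg))
d = 0.0967229 nm
a = d * sqrt(h^2+k^2+l^2) = 0.0967229 * sqrt(13)
a = 0.3487 nm


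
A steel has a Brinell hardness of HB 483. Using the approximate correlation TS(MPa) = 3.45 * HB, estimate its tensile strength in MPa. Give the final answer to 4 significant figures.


TS (MPa) = 3.45 * HB
TS = 3.45 * 483
TS = 1666 MPa


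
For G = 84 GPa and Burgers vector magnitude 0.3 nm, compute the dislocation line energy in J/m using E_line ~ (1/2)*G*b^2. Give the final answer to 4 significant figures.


E = G*b^2/2
b = 0.3 nm = 3e-10 m
G = 84 GPa = 8.4e+10 Pa
E = 0.5 * 8.4e+10 * (3e-10)^2
E = 3.78e-09 J/m


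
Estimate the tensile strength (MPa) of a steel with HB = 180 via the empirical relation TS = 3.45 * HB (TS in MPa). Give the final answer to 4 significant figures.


TS (MPa) = 3.45 * HB
TS = 3.45 * 180
TS = 621 MPa


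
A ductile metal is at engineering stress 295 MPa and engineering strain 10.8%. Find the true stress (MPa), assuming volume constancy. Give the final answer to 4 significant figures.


sigma_true = sigma_eng * (1 + epsilon_eng)
sigma_true = 295 * (1 + 0.108)
sigma_true = 326.9 MPa


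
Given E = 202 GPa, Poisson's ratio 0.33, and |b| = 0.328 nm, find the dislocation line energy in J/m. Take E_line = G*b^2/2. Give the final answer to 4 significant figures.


Step 1: G = E / (2*(1+nu))
G = 202 / (2*(1+0.33)) = 75.9398 GPa = 7.59398e+10 Pa
Step 2: E_line = G*b^2/2
b = 0.328 nm = 3.28e-10 m
E_line = 0.5 * 7.59398e+10 * (3.28e-10)^2 = 4.085e-09 J/m


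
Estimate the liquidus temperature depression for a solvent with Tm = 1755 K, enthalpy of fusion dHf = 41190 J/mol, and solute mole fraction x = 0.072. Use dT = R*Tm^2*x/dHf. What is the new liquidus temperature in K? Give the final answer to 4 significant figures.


dT = R*Tm^2*x / dHf
dT = 8.314 * 1755^2 * 0.072 / 41190
dT = 44.7615 K
T_new = 1755 - 44.7615 = 1710 K


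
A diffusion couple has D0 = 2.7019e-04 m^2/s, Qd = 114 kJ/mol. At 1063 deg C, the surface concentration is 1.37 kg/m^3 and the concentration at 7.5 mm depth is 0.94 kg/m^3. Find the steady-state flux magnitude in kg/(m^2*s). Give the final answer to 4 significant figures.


Step 1: D = D0 * exp(-Qd/(R*T))
T = 1063 + 273.15 = 1336.15 K
D = 2.7019e-04 * exp(-114e3 / (8.314 * 1336.15)) = 9.43759e-09 m^2/s
Step 2: J = D * (C1 - C2) / dx
J = 9.43759e-09 * (1.37 - 0.94) / 7.5e-03
J = 5.411e-07 kg/(m^2*s)


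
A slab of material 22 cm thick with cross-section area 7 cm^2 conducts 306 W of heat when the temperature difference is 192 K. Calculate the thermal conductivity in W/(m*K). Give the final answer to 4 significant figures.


k = Q*L / (A*dT)
L = 0.22 m, A = 7e-04 m^2
k = 306 * 0.22 / (7e-04 * 192)
k = 500.9 W/(m*K)


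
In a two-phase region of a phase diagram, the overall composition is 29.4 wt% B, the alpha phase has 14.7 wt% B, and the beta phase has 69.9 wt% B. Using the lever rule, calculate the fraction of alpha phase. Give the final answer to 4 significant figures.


f_alpha = (C_beta - C0) / (C_beta - C_alpha)
f_alpha = (69.9 - 29.4) / (69.9 - 14.7)
f_alpha = 0.7337


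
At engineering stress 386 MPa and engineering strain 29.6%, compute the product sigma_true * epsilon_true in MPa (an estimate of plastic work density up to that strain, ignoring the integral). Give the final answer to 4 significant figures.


sigma_true = sigma_eng * (1 + epsilon_eng)
sigma_true = 386 * (1 + 0.296) = 500.256 MPa
epsilon_true = ln(1 + epsilon_eng)
epsilon_true = ln(1 + 0.296) = 0.259283
sigma_true * epsilon_true = 500.256 * 0.259283 = 129.7 MPa


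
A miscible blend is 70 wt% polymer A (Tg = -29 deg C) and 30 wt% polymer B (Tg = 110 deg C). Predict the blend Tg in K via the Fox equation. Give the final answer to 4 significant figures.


1/Tg = w1/Tg1 + w2/Tg2 (in Kelvin)
Tg1 = 244.15 K, Tg2 = 383.15 K
1/Tg = 0.7/244.15 + 0.3/383.15
Tg = 274 K


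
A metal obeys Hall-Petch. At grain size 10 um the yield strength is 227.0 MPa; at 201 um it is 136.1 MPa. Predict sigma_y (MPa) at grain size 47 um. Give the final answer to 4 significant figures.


sigma_y = sigma0 + k / sqrt(d)
1/sqrt(d1) = 1/sqrt(1e-05) = 316.228;  1/sqrt(d2) = 70.5346
k = (sigma1 - sigma2) / (1/sqrt(d1) - 1/sqrt(d2)) = (227.0 - 136.1) / (316.228 - 70.5346) = 0.369974 MPa*m^0.5
sigma0 = sigma1 - k/sqrt(d1) = 227.0 - 0.369974*316.228 = 110.004 MPa
sigma_y(d3) = 110.004 + 0.369974 / sqrt(4.7e-05) = 164 MPa


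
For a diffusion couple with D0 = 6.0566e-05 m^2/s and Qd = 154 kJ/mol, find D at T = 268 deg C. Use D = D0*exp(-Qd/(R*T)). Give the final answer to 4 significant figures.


D = D0 * exp(-Qd / (R*T))
T = 541.15 K
D = 6.0566e-05 * exp(-154e3 / (8.314 * 541.15))
D = 8.257e-20 m^2/s


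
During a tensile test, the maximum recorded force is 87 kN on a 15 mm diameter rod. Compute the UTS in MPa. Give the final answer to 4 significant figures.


A0 = pi*(d/2)^2 = pi*(15/2)^2 = 176.715 mm^2
UTS = F_max / A0 = 87*1000 / 176.715
UTS = 492.3 MPa


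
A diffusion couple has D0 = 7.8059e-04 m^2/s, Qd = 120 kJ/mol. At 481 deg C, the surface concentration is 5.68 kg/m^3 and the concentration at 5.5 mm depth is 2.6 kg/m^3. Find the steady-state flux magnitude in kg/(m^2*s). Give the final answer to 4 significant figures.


Step 1: D = D0 * exp(-Qd/(R*T))
T = 481 + 273.15 = 754.15 K
D = 7.8059e-04 * exp(-120e3 / (8.314 * 754.15)) = 3.8069e-12 m^2/s
Step 2: J = D * (C1 - C2) / dx
J = 3.8069e-12 * (5.68 - 2.6) / 5.5e-03
J = 2.132e-09 kg/(m^2*s)


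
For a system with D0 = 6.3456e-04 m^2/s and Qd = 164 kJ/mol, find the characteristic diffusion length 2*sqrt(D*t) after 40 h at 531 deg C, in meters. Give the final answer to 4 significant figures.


Step 1: D = D0 * exp(-Qd/(R*T))
T = 804.15 K
D = 6.3456e-04 * exp(-164e3 / (8.314 * 804.15)) = 1.41009e-14 m^2/s
Step 2: L = 2*sqrt(D*t)
t = 40 h = 144000 s
L = 2*sqrt(1.41009e-14 * 144000) = 9.012e-05 m


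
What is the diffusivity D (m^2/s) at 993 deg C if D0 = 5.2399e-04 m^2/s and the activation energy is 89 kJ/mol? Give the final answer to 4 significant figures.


D = D0 * exp(-Qd / (R*T))
T = 1266.15 K
D = 5.2399e-04 * exp(-89e3 / (8.314 * 1266.15))
D = 1.116e-07 m^2/s


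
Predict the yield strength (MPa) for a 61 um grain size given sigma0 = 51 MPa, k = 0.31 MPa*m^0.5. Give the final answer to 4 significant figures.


sigma_y = sigma0 + k / sqrt(d)
d = 61 um = 6.1e-05 m
sigma_y = 51 + 0.31 / sqrt(6.1e-05)
sigma_y = 90.69 MPa


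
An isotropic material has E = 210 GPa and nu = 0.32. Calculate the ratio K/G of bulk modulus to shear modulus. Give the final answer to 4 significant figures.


G = E / (2*(1+nu))
G = 210 / (2*(1+0.32)) = 79.5455 GPa
K = E / (3*(1-2*nu))
K = 210 / (3*(1-2*0.32)) = 194.444 GPa
K/G = 194.444 / 79.5455 = 2.444


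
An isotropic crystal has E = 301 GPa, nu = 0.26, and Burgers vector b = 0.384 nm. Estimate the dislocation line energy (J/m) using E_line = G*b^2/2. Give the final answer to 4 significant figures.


Step 1: G = E / (2*(1+nu))
G = 301 / (2*(1+0.26)) = 119.444 GPa = 1.19444e+11 Pa
Step 2: E_line = G*b^2/2
b = 0.384 nm = 3.84e-10 m
E_line = 0.5 * 1.19444e+11 * (3.84e-10)^2 = 8.806e-09 J/m


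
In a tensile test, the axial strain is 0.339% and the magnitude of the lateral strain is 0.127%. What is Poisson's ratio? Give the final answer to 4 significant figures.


nu = -epsilon_lat / epsilon_axial
Lateral strain is contraction (negative), so using magnitudes:
nu = 0.127 / 0.339
nu = 0.3746


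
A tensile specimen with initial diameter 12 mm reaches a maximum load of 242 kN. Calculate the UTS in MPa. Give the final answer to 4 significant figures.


A0 = pi*(d/2)^2 = pi*(12/2)^2 = 113.097 mm^2
UTS = F_max / A0 = 242*1000 / 113.097
UTS = 2140 MPa


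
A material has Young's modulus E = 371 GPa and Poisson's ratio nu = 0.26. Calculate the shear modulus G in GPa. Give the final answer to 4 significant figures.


G = E / (2*(1+nu))
G = 371 / (2*(1+0.26))
G = 147.2 GPa


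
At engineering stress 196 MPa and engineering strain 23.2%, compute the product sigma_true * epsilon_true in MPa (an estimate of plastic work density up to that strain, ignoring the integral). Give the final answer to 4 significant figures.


sigma_true = sigma_eng * (1 + epsilon_eng)
sigma_true = 196 * (1 + 0.232) = 241.472 MPa
epsilon_true = ln(1 + epsilon_eng)
epsilon_true = ln(1 + 0.232) = 0.208639
sigma_true * epsilon_true = 241.472 * 0.208639 = 50.38 MPa


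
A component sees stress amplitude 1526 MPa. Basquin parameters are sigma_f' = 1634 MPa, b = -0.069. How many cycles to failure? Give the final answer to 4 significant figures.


sigma_a = sigma_f' * (2*Nf)^b
2*Nf = (sigma_a / sigma_f')^(1/b)
2*Nf = (1526 / 1634)^(1/-0.069)
2*Nf = 2.69401
Nf = 1.347 cycles


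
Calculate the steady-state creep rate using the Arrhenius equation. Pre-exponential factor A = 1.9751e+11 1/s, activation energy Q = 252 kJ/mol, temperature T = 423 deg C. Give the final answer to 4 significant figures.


rate = A * exp(-Q / (R*T))
T = 423 + 273.15 = 696.15 K
rate = 1.9751e+11 * exp(-252e3 / (8.314 * 696.15))
rate = 2.435e-08 1/s


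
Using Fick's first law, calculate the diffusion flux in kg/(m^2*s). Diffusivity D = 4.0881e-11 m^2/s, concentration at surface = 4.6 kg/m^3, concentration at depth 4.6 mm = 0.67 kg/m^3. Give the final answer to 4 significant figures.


J = -D * (dC/dx) = D * (C1 - C2) / dx
J = 4.0881e-11 * (4.6 - 0.67) / 4.6e-03
J = 3.493e-08 kg/(m^2*s)


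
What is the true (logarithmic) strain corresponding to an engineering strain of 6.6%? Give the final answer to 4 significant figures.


epsilon_true = ln(1 + epsilon_eng)
epsilon_true = ln(1 + 0.066)
epsilon_true = 0.06391


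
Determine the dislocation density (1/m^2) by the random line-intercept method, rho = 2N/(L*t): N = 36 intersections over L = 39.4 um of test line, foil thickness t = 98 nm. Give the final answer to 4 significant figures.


rho = 2N / (L * t)
L = 39.4 um = 3.94e-05 m, t = 98 nm = 9.8e-08 m
rho = 2 * 36 / (3.94e-05 * 9.8e-08)
rho = 1.865e+13 1/m^2


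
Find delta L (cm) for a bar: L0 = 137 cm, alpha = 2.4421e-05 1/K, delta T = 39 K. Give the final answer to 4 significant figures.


dL = L0 * alpha * dT
dL = 137 * 2.4421e-05 * 39
dL = 0.1305 cm


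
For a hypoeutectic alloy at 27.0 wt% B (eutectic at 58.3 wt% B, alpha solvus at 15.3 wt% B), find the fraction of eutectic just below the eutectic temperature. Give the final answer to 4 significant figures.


f_primary = (C_e - C0) / (C_e - C_alpha_max)
f_primary = (58.3 - 27.0) / (58.3 - 15.3)
f_primary = 0.727907
f_eutectic = 1 - 0.727907 = 0.2721


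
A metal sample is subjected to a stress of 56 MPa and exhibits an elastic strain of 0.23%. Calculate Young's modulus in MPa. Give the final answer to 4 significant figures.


E = sigma / epsilon
epsilon = 0.23% = 2.3e-03
E = 56 / 2.3e-03
E = 24350 MPa


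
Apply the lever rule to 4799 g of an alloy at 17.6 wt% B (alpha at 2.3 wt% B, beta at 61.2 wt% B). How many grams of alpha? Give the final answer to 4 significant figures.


f_alpha = (C_beta - C0) / (C_beta - C_alpha)
f_alpha = (61.2 - 17.6) / (61.2 - 2.3) = 0.740238
m_alpha = f_alpha * m_total = 0.740238 * 4799 = 3552 g


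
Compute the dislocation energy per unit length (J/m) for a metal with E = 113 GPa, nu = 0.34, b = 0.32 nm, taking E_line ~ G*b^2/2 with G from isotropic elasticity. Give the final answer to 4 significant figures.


Step 1: G = E / (2*(1+nu))
G = 113 / (2*(1+0.34)) = 42.1642 GPa = 4.21642e+10 Pa
Step 2: E_line = G*b^2/2
b = 0.32 nm = 3.2e-10 m
E_line = 0.5 * 4.21642e+10 * (3.2e-10)^2 = 2.159e-09 J/m


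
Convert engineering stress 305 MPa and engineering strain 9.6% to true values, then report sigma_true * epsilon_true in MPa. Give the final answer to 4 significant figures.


sigma_true = sigma_eng * (1 + epsilon_eng)
sigma_true = 305 * (1 + 0.096) = 334.28 MPa
epsilon_true = ln(1 + epsilon_eng)
epsilon_true = ln(1 + 0.096) = 0.0916672
sigma_true * epsilon_true = 334.28 * 0.0916672 = 30.64 MPa


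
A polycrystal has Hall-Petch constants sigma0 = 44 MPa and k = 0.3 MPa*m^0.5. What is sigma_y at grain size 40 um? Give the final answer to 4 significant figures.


sigma_y = sigma0 + k / sqrt(d)
d = 40 um = 4e-05 m
sigma_y = 44 + 0.3 / sqrt(4e-05)
sigma_y = 91.43 MPa


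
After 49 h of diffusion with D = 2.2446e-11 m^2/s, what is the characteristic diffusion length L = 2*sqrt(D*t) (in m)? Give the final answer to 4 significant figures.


t = 49 hr = 176400 s
Diffusion length = 2*sqrt(D*t)
= 2*sqrt(2.2446e-11 * 176400)
= 3.98e-03 m


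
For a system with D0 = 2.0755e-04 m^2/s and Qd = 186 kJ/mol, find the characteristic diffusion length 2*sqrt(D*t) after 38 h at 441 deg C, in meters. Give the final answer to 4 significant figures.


Step 1: D = D0 * exp(-Qd/(R*T))
T = 714.15 K
D = 2.0755e-04 * exp(-186e3 / (8.314 * 714.15)) = 5.15402e-18 m^2/s
Step 2: L = 2*sqrt(D*t)
t = 38 h = 136800 s
L = 2*sqrt(5.15402e-18 * 136800) = 1.679e-06 m


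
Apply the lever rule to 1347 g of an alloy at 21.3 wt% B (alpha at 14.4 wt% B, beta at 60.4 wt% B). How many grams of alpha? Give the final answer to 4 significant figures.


f_alpha = (C_beta - C0) / (C_beta - C_alpha)
f_alpha = (60.4 - 21.3) / (60.4 - 14.4) = 0.85
m_alpha = f_alpha * m_total = 0.85 * 1347 = 1145 g


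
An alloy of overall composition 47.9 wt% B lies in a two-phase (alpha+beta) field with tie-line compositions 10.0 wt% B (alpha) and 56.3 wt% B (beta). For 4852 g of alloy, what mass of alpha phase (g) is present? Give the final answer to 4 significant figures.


f_alpha = (C_beta - C0) / (C_beta - C_alpha)
f_alpha = (56.3 - 47.9) / (56.3 - 10.0) = 0.181425
m_alpha = f_alpha * m_total = 0.181425 * 4852 = 880.3 g


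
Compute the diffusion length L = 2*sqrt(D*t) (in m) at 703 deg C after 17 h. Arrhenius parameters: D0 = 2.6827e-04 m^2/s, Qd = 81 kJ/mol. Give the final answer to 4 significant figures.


Step 1: D = D0 * exp(-Qd/(R*T))
T = 976.15 K
D = 2.6827e-04 * exp(-81e3 / (8.314 * 976.15)) = 1.24175e-08 m^2/s
Step 2: L = 2*sqrt(D*t)
t = 17 h = 61200 s
L = 2*sqrt(1.24175e-08 * 61200) = 0.05513 m


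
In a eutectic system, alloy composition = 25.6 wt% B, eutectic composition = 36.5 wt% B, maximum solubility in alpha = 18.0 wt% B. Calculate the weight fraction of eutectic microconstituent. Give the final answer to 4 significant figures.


f_primary = (C_e - C0) / (C_e - C_alpha_max)
f_primary = (36.5 - 25.6) / (36.5 - 18.0)
f_primary = 0.589189
f_eutectic = 1 - 0.589189 = 0.4108


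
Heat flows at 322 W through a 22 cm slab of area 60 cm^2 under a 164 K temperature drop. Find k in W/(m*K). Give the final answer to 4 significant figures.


k = Q*L / (A*dT)
L = 0.22 m, A = 6e-03 m^2
k = 322 * 0.22 / (6e-03 * 164)
k = 71.99 W/(m*K)


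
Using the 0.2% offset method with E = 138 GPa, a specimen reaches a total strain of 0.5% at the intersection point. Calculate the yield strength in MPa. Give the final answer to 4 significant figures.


Offset strain = 0.002
Elastic strain at yield = total_strain - offset = 5e-03 - 0.002 = 3e-03
sigma_y = E * elastic_strain = 138000 * 3e-03
sigma_y = 414 MPa


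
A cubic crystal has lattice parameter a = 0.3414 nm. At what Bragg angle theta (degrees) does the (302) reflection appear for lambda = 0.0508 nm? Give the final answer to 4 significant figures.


d = a / sqrt(h^2+k^2+l^2)
d = 0.3414 / sqrt(13) = 0.0946873 nm
lambda = 2*d*sin(theta)  =>  sin(theta) = lambda / (2*d)
sin(theta) = 0.0508 / (2 * 0.0946873) = 0.268251
theta = 15.56 deg


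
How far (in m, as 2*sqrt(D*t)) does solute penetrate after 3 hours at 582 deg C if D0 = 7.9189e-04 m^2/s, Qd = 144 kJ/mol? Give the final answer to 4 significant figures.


Step 1: D = D0 * exp(-Qd/(R*T))
T = 855.15 K
D = 7.9189e-04 * exp(-144e3 / (8.314 * 855.15)) = 1.26613e-12 m^2/s
Step 2: L = 2*sqrt(D*t)
t = 3 h = 10800 s
L = 2*sqrt(1.26613e-12 * 10800) = 2.339e-04 m


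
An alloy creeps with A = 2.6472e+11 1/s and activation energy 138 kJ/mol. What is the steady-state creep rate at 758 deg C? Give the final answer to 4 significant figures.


rate = A * exp(-Q / (R*T))
T = 758 + 273.15 = 1031.15 K
rate = 2.6472e+11 * exp(-138e3 / (8.314 * 1031.15))
rate = 27030 1/s


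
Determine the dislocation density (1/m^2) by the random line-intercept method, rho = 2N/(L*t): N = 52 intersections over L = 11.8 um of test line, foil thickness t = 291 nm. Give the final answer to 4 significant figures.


rho = 2N / (L * t)
L = 11.8 um = 1.18e-05 m, t = 291 nm = 2.91e-07 m
rho = 2 * 52 / (1.18e-05 * 2.91e-07)
rho = 3.029e+13 1/m^2


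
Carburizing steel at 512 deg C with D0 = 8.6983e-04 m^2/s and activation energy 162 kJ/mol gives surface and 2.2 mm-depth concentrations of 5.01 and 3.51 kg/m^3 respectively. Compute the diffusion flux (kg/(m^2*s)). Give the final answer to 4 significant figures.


Step 1: D = D0 * exp(-Qd/(R*T))
T = 512 + 273.15 = 785.15 K
D = 8.6983e-04 * exp(-162e3 / (8.314 * 785.15)) = 1.45035e-14 m^2/s
Step 2: J = D * (C1 - C2) / dx
J = 1.45035e-14 * (5.01 - 3.51) / 2.2e-03
J = 9.889e-12 kg/(m^2*s)


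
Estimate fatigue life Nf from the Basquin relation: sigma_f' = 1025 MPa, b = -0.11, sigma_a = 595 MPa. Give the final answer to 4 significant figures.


sigma_a = sigma_f' * (2*Nf)^b
2*Nf = (sigma_a / sigma_f')^(1/b)
2*Nf = (595 / 1025)^(1/-0.11)
2*Nf = 140.39
Nf = 70.19 cycles


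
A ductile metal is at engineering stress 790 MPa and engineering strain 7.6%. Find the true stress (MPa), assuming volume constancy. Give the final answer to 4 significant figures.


sigma_true = sigma_eng * (1 + epsilon_eng)
sigma_true = 790 * (1 + 0.076)
sigma_true = 850 MPa


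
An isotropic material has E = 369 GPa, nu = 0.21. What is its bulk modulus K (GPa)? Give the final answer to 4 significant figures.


K = E / (3*(1-2*nu))
K = 369 / (3*(1-2*0.21))
K = 212.1 GPa


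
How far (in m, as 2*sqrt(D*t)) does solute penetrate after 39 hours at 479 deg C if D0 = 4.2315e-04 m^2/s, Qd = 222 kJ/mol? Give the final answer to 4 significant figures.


Step 1: D = D0 * exp(-Qd/(R*T))
T = 752.15 K
D = 4.2315e-04 * exp(-222e3 / (8.314 * 752.15)) = 1.61689e-19 m^2/s
Step 2: L = 2*sqrt(D*t)
t = 39 h = 140400 s
L = 2*sqrt(1.61689e-19 * 140400) = 3.013e-07 m


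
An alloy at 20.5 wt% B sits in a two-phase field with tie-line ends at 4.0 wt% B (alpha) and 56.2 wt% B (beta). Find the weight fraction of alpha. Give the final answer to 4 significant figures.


f_alpha = (C_beta - C0) / (C_beta - C_alpha)
f_alpha = (56.2 - 20.5) / (56.2 - 4.0)
f_alpha = 0.6839


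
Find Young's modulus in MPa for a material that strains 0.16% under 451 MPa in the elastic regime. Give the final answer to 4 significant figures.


E = sigma / epsilon
epsilon = 0.16% = 1.6e-03
E = 451 / 1.6e-03
E = 281900 MPa


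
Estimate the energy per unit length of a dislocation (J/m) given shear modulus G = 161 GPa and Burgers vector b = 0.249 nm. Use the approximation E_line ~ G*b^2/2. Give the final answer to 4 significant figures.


E = G*b^2/2
b = 0.249 nm = 2.49e-10 m
G = 161 GPa = 1.61e+11 Pa
E = 0.5 * 1.61e+11 * (2.49e-10)^2
E = 4.991e-09 J/m


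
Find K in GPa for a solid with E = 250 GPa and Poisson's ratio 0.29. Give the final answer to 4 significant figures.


K = E / (3*(1-2*nu))
K = 250 / (3*(1-2*0.29))
K = 198.4 GPa


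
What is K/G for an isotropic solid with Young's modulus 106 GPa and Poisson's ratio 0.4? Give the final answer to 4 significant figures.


G = E / (2*(1+nu))
G = 106 / (2*(1+0.4)) = 37.8571 GPa
K = E / (3*(1-2*nu))
K = 106 / (3*(1-2*0.4)) = 176.667 GPa
K/G = 176.667 / 37.8571 = 4.667


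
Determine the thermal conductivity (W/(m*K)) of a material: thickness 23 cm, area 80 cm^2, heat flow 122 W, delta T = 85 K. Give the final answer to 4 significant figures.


k = Q*L / (A*dT)
L = 0.23 m, A = 8e-03 m^2
k = 122 * 0.23 / (8e-03 * 85)
k = 41.26 W/(m*K)


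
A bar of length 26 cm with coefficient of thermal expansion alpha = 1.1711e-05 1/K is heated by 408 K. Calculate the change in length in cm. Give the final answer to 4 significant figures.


dL = L0 * alpha * dT
dL = 26 * 1.1711e-05 * 408
dL = 0.1242 cm


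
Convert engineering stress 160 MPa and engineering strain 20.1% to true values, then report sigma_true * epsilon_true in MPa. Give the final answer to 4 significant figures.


sigma_true = sigma_eng * (1 + epsilon_eng)
sigma_true = 160 * (1 + 0.201) = 192.16 MPa
epsilon_true = ln(1 + epsilon_eng)
epsilon_true = ln(1 + 0.201) = 0.183155
sigma_true * epsilon_true = 192.16 * 0.183155 = 35.19 MPa
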